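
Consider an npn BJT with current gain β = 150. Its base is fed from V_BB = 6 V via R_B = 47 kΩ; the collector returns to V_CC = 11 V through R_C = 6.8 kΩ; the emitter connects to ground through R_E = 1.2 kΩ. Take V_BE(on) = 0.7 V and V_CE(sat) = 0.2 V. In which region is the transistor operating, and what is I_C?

Assume active: I_B = (6 − 0.7)/(47 + 151×1.2) = 0.0232 mA, I_C = β·I_B = 3.48 mA.
Then V_CE = 11 − 3.48×6.8 − 3.51×1.2 = -16.9 V < 0.2 V — the active assumption fails.
Re-solve with V_CE = 0.2 V. KCL at the emitter: V_E/R_E = (V_BB−0.7−V_E)/R_B + (V_CC−0.2−V_E)/R_C, giving V_E = 1.7 V.
I_C = (V_CC − 0.2 − V_E)/R_C = (10.8 − 1.7)/6.8 = 1.34 mA.
Check: I_B = (5.3 − 1.7)/47 = 0.0766 mA, and β·I_B = 11.5 mA > I_C, confirming saturation.

saturation; I_C ≈ 1.3 mA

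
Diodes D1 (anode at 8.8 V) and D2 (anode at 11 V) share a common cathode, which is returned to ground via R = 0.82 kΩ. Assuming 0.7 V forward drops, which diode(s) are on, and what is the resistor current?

Assume both conduct. Then node N would need to be at both 8.8−0.7 = 8.1 V and 11−0.7 = 10.3 V, which is impossible.
Assume only D2 conducts: V_N = 11 − 0.7 = 10.3 V, so I_R = 10.3/0.82 = 12.6 mA.
Check D1: its anode-to-cathode voltage is 8.8 − 10.3 = -1.5 V < 0.7 V, so it is off. The assumption is consistent.

Only D2 conducts; I_R ≈ 13 mA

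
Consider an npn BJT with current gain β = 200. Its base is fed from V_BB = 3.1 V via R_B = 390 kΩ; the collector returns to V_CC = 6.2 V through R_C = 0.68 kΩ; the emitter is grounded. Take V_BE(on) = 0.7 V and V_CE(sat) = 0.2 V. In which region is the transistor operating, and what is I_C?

Assume active. Base-emitter loop: I_B = (V_BB − V_BE)/R_B = (3.1 − 0.7)/390 = 0.00615 mA.
I_C = β·I_B = 200×0.00615 = 1.23 mA.
V_CE = V_CC − I_C·R_C = 6.2 − 1.23×0.68 = 5.36 V > V_CE(sat), so the active-region assumption holds.

active; I_C ≈ 1.2 mA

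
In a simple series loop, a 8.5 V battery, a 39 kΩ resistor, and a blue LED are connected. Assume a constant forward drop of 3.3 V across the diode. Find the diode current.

I ≈ 0.13 mA

KVL around the loop: 8.5 = V_D + I·R = 3.3 + I × 39 kΩ.
So I = (8.5 − 3.3) / 39 kΩ = 5.2 / 39 = 0.133 mA.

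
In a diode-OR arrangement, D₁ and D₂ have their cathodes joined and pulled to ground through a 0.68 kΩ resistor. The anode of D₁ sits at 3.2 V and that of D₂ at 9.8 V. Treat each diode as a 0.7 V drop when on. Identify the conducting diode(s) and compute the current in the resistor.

Assume both conduct. Then node N would need to be at both 3.2−0.7 = 2.5 V and 9.8−0.7 = 9.1 V, which is impossible.
Assume only D₂ conducts: V_N = 9.8 − 0.7 = 9.1 V, so I_R = 9.1/0.68 = 13.4 mA.
Check D₁: its anode-to-cathode voltage is 3.2 − 9.1 = -5.9 V < 0.7 V, so it is off. The assumption is consistent.

Only D₂ conducts; I_R ≈ 13 mA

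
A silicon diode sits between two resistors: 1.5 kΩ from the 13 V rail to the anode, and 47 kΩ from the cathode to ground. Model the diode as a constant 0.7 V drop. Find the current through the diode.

The two resistors are in series with the diode, so KVL gives 13 = I·1.5 + 0.7 + I·47.
I = (13 − 0.7) / (1.5 + 47) kΩ = 12.3 / 48.5 = 0.254 mA.

I ≈ 0.25 mA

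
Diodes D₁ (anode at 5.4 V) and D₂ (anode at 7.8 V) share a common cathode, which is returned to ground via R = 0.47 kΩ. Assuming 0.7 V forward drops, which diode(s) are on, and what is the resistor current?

Assume both conduct. Then node N would need to be at both 5.4−0.7 = 4.7 V and 7.8−0.7 = 7.1 V, which is impossible.
Assume only D₂ conducts: V_N = 7.8 − 0.7 = 7.1 V, so I_R = 7.1/0.47 = 15.1 mA.
Check D₁: its anode-to-cathode voltage is 5.4 − 7.1 = -1.7 V < 0.7 V, so it is off. The assumption is consistent.

Only D₂ conducts; I_R ≈ 15 mA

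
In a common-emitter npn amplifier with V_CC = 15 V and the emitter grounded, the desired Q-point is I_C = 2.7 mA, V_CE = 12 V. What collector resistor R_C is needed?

Collector loop: V_CC = I_C·R_C + V_CE.
R_C = (V_CC − V_CE)/I_C = (15 − 12)/2.7 = 1.11 kΩ.

R_C ≈ 1.1 kΩ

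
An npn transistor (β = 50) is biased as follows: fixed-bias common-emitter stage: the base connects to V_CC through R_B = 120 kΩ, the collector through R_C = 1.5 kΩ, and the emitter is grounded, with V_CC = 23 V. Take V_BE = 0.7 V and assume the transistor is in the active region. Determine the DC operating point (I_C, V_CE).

Base loop: V_CC = I_B·R_B + V_BE, so I_B = (23 − 0.7)/120 kΩ = 0.186 mA.
In the active region I_C = β·I_B = 50 × 0.186 = 9.29 mA.
Collector loop: V_CE = V_CC − I_C·R_C = 23 − 9.29×1.5 = 9.06 V.
Since V_CE = 9.06 V > V_CE(sat) ≈ 0.2 V, the transistor is in the active region as assumed.

I_C ≈ 9.3 mA, V_CE ≈ 9.1 V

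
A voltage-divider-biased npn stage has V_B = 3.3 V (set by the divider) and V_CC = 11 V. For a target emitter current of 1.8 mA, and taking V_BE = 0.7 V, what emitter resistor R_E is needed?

V_E = V_B − V_BE = 3.3 − 0.7 = 2.6 V.
R_E = V_E / I_E = 2.6 / 1.8 = 1.44 kΩ.

R_E ≈ 1.4 kΩ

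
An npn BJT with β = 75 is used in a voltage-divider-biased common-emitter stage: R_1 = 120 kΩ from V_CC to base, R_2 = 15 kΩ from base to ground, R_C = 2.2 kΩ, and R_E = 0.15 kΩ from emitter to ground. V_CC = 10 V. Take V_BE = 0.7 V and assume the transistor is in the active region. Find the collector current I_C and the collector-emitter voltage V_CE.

Thevenize the base divider: V_Th = V_CC·R_2/(R_1+R_2) = 10×15/135 = 1.11 V, R_Th = R_1‖R_2 = 13.3 kΩ.
Base-emitter loop: V_Th = I_B·R_Th + V_BE + (β+1)I_B·R_E, so I_B = (1.11 − 0.7) / (13.3 + 76×0.15) = 0.0166 mA.
I_C = β·I_B = 75×0.0166 = 1.25 mA, and I_E = (β+1)I_B = 1.26 mA.
V_CE = V_CC − I_C·R_C − I_E·R_E = 10 − 1.25×2.2 − 1.26×0.15 = 7.07 V.
V_CE = 7.07 V > 0.2 V confirms active-region operation.

I_C ≈ 1.2 mA, V_CE ≈ 7.1 V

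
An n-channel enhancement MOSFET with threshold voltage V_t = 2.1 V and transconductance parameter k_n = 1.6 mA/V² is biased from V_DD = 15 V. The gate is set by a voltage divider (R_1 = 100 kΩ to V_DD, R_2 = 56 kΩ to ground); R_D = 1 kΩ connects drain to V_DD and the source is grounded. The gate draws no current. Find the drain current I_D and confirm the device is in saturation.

I_D ≈ 8.6 mA

V_G = V_DD·R_2/(R_1+R_2) = 15×56/156 = 5.38 V. With the source grounded, V_GS = V_G = 5.38 V.
Assume saturation: I_D = (k_n/2)(V_GS − V_t)² = (1.6/2)×(5.38 − 2.1)² = 0.8×3.28² = 8.63 mA.
V_DS = V_DD − I_D·R_D = 15 − 8.63×1 = 6.37 V.
Saturation requires V_DS ≥ V_GS − V_t = 3.28 V; 6.37 ≥ 3.28 ✓.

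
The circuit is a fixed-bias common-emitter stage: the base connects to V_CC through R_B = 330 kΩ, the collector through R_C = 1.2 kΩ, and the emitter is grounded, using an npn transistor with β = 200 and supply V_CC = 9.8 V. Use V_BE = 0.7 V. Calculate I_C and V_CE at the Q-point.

Base loop: V_CC = I_B·R_B + V_BE, so I_B = (9.8 − 0.7)/330 kΩ = 0.0276 mA.
In the active region I_C = β·I_B = 200 × 0.0276 = 5.52 mA.
Collector loop: V_CE = V_CC − I_C·R_C = 9.8 − 5.52×1.2 = 3.18 V.
Since V_CE = 3.18 V > V_CE(sat) ≈ 0.2 V, the transistor is in the active region as assumed.

I_C ≈ 5.5 mA, V_CE ≈ 3.2 V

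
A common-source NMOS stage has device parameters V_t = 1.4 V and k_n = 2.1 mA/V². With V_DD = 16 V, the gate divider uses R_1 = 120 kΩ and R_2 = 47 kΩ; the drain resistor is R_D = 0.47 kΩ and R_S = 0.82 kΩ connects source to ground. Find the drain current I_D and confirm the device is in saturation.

V_G = V_DD·R_2/(R_1+R_2) = 16×47/167 = 4.5 V.
Assume saturation: I_D = (k_n/2)(V_GS − V_t)² with V_GS = V_G − I_D·R_S = 4.5 − 0.82·I_D.
Substituting gives 0.706·I_D² − 6.34·I_D + 10.1 = 0, with roots I_D = 2.07 or 6.91 mA.
The root I_D = 6.91 mA gives V_GS = -1.17 V ≤ V_t, so take I_D = 2.07 mA.
Then V_GS = 2.8 V and V_DS = V_DD − I_D(R_D+R_S) = 16 − 2.07×1.29 = 13.3 V.
Saturation requires V_DS ≥ V_GS − V_t = 1.4 V; 13.3 ≥ 1.4 ✓.

I_D ≈ 2.1 mA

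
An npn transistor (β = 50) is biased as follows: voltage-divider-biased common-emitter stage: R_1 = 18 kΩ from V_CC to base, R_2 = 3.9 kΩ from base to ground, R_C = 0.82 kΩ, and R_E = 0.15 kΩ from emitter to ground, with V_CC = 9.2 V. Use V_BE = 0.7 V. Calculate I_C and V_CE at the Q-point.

I_C ≈ 4.3 mA, V_CE ≈ 5 V

Thevenize the base divider: V_Th = V_CC·R_2/(R_1+R_2) = 9.2×3.9/21.9 = 1.64 V, R_Th = R_1‖R_2 = 3.21 kΩ.
Base-emitter loop: V_Th = I_B·R_Th + V_BE + (β+1)I_B·R_E, so I_B = (1.64 − 0.7) / (3.21 + 51×0.15) = 0.0864 mA.
I_C = β·I_B = 50×0.0864 = 4.32 mA, and I_E = (β+1)I_B = 4.41 mA.
V_CE = V_CC − I_C·R_C − I_E·R_E = 9.2 − 4.32×0.82 − 4.41×0.15 = 4.99 V.
V_CE = 4.99 V > 0.2 V confirms active-region operation.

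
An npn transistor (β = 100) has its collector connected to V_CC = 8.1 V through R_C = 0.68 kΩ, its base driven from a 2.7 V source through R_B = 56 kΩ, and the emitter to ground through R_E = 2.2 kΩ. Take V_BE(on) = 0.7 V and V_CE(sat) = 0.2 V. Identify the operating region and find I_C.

Assume active. Base-emitter loop: I_B = (V_BB − V_BE)/(R_B + (β+1)R_E) = (2.7 − 0.7)/(56 + 101×2.2) = 0.00719 mA.
I_C = β·I_B = 100×0.00719 = 0.719 mA.
V_CE = V_CC − I_C·R_C − I_E·R_E = 8.1 − 0.719×0.68 − 0.726×2.2 = 6.01 V > V_CE(sat), so the active-region assumption holds.

active; I_C ≈ 0.72 mA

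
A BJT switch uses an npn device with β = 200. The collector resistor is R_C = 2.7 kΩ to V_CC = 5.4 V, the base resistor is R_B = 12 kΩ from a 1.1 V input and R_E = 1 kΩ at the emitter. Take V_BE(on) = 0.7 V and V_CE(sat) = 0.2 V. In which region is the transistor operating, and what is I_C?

active; I_C ≈ 0.38 mA

Assume active. Base-emitter loop: I_B = (V_BB − V_BE)/(R_B + (β+1)R_E) = (1.1 − 0.7)/(12 + 201×1) = 0.00188 mA.
I_C = β·I_B = 200×0.00188 = 0.376 mA.
V_CE = V_CC − I_C·R_C − I_E·R_E = 5.4 − 0.376×2.7 − 0.377×1 = 4.01 V > V_CE(sat), so the active-region assumption holds.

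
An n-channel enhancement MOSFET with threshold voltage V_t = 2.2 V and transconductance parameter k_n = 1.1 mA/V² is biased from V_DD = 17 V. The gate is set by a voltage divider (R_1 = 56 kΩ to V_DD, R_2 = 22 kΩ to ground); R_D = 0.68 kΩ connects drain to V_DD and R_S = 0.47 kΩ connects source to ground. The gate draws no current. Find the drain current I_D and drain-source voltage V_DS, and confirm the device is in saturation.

I_D ≈ 1.7 mA, V_DS ≈ 15 V

V_G = V_DD·R_2/(R_1+R_2) = 17×22/78 = 4.79 V.
Assume saturation: I_D = (k_n/2)(V_GS − V_t)² with V_GS = V_G − I_D·R_S = 4.79 − 0.47·I_D.
Substituting gives 0.121·I_D² − 2.34·I_D + 3.7 = 0, with roots I_D = 1.74 or 17.5 mA.
The root I_D = 17.5 mA gives V_GS = -3.45 V ≤ V_t, so take I_D = 1.74 mA.
Then V_GS = 3.98 V and V_DS = V_DD − I_D(R_D+R_S) = 17 − 1.74×1.15 = 15 V.
Saturation requires V_DS ≥ V_GS − V_t = 1.78 V; 15 ≥ 1.78 ✓.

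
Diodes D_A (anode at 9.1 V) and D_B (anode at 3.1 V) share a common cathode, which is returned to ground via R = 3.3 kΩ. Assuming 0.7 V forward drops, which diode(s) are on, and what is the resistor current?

Assume both conduct. Then node N would need to be at both 9.1−0.7 = 8.4 V and 3.1−0.7 = 2.4 V, which is impossible.
Assume only D_A conducts: V_N = 9.1 − 0.7 = 8.4 V, so I_R = 8.4/3.3 = 2.55 mA.
Check D_B: its anode-to-cathode voltage is 3.1 − 8.4 = -5.3 V < 0.7 V, so it is off. The assumption is consistent.

Only D_A conducts; I_R ≈ 2.5 mA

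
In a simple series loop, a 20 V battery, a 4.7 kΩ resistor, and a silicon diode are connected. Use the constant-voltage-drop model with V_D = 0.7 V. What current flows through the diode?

I ≈ 4.1 mA

KVL around the loop: 20 = V_D + I·R = 0.7 + I × 4.7 kΩ.
So I = (20 − 0.7) / 4.7 kΩ = 19.3 / 4.7 = 4.11 mA.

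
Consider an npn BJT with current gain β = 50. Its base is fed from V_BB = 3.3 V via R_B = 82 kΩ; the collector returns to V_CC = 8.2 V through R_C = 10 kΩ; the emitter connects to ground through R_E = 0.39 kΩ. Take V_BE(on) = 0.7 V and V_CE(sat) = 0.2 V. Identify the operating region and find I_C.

Assume active: I_B = (3.3 − 0.7)/(82 + 51×0.39) = 0.0255 mA, I_C = β·I_B = 1.28 mA.
Then V_CE = 8.2 − 1.28×10 − 1.3×0.39 = -5.07 V < 0.2 V — the active assumption fails.
Re-solve with V_CE = 0.2 V. KCL at the emitter: V_E/R_E = (V_BB−0.7−V_E)/R_B + (V_CC−0.2−V_E)/R_C, giving V_E = 0.311 V.
I_C = (V_CC − 0.2 − V_E)/R_C = (8 − 0.311)/10 = 0.769 mA.
Check: I_B = (2.6 − 0.311)/82 = 0.0279 mA, and β·I_B = 1.4 mA > I_C, confirming saturation.

saturation; I_C ≈ 0.77 mA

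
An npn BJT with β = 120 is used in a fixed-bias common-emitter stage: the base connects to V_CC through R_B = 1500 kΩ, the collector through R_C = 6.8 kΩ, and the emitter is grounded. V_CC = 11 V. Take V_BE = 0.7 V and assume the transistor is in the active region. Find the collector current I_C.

I_C ≈ 0.82 mA

Base loop: V_CC = I_B·R_B + V_BE, so I_B = (11 − 0.7)/1500 kΩ = 0.00687 mA.
In the active region I_C = β·I_B = 120 × 0.00687 = 0.824 mA.
Collector loop: V_CE = V_CC − I_C·R_C = 11 − 0.824×6.8 = 5.4 V.
Since V_CE = 5.4 V > V_CE(sat) ≈ 0.2 V, the transistor is in the active region as assumed.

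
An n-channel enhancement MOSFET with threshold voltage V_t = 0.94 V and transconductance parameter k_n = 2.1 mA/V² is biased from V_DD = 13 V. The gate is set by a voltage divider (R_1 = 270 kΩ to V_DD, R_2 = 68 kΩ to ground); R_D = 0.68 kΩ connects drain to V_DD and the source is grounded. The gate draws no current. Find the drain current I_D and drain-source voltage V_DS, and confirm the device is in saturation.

V_G = V_DD·R_2/(R_1+R_2) = 13×68/338 = 2.62 V. With the source grounded, V_GS = V_G = 2.62 V.
Assume saturation: I_D = (k_n/2)(V_GS − V_t)² = (2.1/2)×(2.62 − 0.94)² = 1.05×1.68² = 2.95 mA.
V_DS = V_DD − I_D·R_D = 13 − 2.95×0.68 = 11 V.
Saturation requires V_DS ≥ V_GS − V_t = 1.68 V; 11 ≥ 1.68 ✓.

I_D ≈ 2.9 mA, V_DS ≈ 11 V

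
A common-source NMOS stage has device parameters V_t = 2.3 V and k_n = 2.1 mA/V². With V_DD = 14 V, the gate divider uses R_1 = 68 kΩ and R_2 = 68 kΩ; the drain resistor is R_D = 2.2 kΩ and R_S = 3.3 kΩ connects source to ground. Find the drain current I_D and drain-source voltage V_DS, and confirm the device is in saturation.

V_G = V_DD·R_2/(R_1+R_2) = 14×68/136 = 7 V.
Assume saturation: I_D = (k_n/2)(V_GS − V_t)² with V_GS = V_G − I_D·R_S = 7 − 3.3·I_D.
Substituting gives 11.4·I_D² − 33.6·I_D + 23.2 = 0, with roots I_D = 1.11 or 1.82 mA.
The root I_D = 1.82 mA gives V_GS = 0.982 V ≤ V_t, so take I_D = 1.11 mA.
Then V_GS = 3.33 V and V_DS = V_DD − I_D(R_D+R_S) = 14 − 1.11×5.5 = 7.88 V.
Saturation requires V_DS ≥ V_GS − V_t = 1.03 V; 7.88 ≥ 1.03 ✓.

I_D ≈ 1.1 mA, V_DS ≈ 7.9 V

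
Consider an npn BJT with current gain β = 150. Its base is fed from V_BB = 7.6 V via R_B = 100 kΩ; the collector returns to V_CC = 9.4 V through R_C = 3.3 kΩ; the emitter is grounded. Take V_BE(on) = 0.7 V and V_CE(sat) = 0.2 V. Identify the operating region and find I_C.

Assume active: I_B = (7.6 − 0.7)/100 = 0.069 mA, giving I_C = β·I_B = 10.3 mA.
But then V_CE = 9.4 − 10.3×3.3 = -24.8 V < V_CE(sat) = 0.2 V — impossible in the active region.
So the transistor is saturated. With V_CE = 0.2 V, I_C = (V_CC − 0.2)/R_C = 9.2/3.3 = 2.79 mA.
Check: β·I_B = 10.3 mA > I_C = 2.79 mA, confirming saturation.

saturation; I_C ≈ 2.8 mA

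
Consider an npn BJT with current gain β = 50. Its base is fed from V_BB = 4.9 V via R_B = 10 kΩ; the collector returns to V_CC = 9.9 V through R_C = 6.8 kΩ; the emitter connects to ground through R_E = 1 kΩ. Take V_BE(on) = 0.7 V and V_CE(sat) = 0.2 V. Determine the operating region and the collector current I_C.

saturation; I_C ≈ 1.2 mA

Assume active: I_B = (4.9 − 0.7)/(10 + 51×1) = 0.0689 mA, I_C = β·I_B = 3.44 mA.
Then V_CE = 9.9 − 3.44×6.8 − 3.51×1 = -17 V < 0.2 V — the active assumption fails.
Re-solve with V_CE = 0.2 V. KCL at the emitter: V_E/R_E = (V_BB−0.7−V_E)/R_B + (V_CC−0.2−V_E)/R_C, giving V_E = 1.48 V.
I_C = (V_CC − 0.2 − V_E)/R_C = (9.7 − 1.48)/6.8 = 1.21 mA.
Check: I_B = (4.2 − 1.48)/10 = 0.272 mA, and β·I_B = 13.6 mA > I_C, confirming saturation.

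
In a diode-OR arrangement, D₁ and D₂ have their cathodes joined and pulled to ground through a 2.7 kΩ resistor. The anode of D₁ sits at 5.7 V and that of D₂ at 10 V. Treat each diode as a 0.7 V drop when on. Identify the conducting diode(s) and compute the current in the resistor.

Assume both conduct. Then node N would need to be at both 5.7−0.7 = 5 V and 10−0.7 = 9.3 V, which is impossible.
Assume only D₂ conducts: V_N = 10 − 0.7 = 9.3 V, so I_R = 9.3/2.7 = 3.44 mA.
Check D₁: its anode-to-cathode voltage is 5.7 − 9.3 = -3.6 V < 0.7 V, so it is off. The assumption is consistent.

Only D₂ conducts; I_R ≈ 3.4 mA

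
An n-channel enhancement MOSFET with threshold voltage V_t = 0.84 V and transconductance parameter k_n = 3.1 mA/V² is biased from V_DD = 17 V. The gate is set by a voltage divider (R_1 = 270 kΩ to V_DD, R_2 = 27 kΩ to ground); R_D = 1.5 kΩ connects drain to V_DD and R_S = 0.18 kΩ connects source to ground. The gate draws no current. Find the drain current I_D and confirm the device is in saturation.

V_G = V_DD·R_2/(R_1+R_2) = 17×27/297 = 1.55 V.
Assume saturation: I_D = (k_n/2)(V_GS − V_t)² with V_GS = V_G − I_D·R_S = 1.55 − 0.18·I_D.
Substituting gives 0.0502·I_D² − 1.39·I_D + 0.771 = 0, with roots I_D = 0.565 or 27.2 mA.
The root I_D = 27.2 mA gives V_GS = -3.35 V ≤ V_t, so take I_D = 0.565 mA.
Then V_GS = 1.44 V and V_DS = V_DD − I_D(R_D+R_S) = 17 − 0.565×1.68 = 16.1 V.
Saturation requires V_DS ≥ V_GS − V_t = 0.604 V; 16.1 ≥ 0.604 ✓.

I_D ≈ 0.57 mA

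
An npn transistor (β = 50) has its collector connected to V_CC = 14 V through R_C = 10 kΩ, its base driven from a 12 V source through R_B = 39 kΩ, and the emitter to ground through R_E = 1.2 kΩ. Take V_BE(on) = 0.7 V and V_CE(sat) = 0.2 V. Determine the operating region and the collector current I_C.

saturation; I_C ≈ 1.2 mA

Assume active: I_B = (12 − 0.7)/(39 + 51×1.2) = 0.113 mA, I_C = β·I_B = 5.64 mA.
Then V_CE = 14 − 5.64×10 − 5.75×1.2 = -49.3 V < 0.2 V — the active assumption fails.
Re-solve with V_CE = 0.2 V. KCL at the emitter: V_E/R_E = (V_BB−0.7−V_E)/R_B + (V_CC−0.2−V_E)/R_C, giving V_E = 1.74 V.
I_C = (V_CC − 0.2 − V_E)/R_C = (13.8 − 1.74)/10 = 1.21 mA.
Check: I_B = (11.3 − 1.74)/39 = 0.245 mA, and β·I_B = 12.3 mA > I_C, confirming saturation.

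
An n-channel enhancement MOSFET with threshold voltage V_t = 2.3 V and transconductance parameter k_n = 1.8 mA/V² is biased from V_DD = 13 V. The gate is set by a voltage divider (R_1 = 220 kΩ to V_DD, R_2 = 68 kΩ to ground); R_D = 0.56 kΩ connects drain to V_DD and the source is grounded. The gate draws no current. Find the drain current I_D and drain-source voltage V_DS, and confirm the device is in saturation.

V_G = V_DD·R_2/(R_1+R_2) = 13×68/288 = 3.07 V. With the source grounded, V_GS = V_G = 3.07 V.
Assume saturation: I_D = (k_n/2)(V_GS − V_t)² = (1.8/2)×(3.07 − 2.3)² = 0.9×0.769² = 0.533 mA.
V_DS = V_DD − I_D·R_D = 13 − 0.533×0.56 = 12.7 V.
Saturation requires V_DS ≥ V_GS − V_t = 0.769 V; 12.7 ≥ 0.769 ✓.

I_D ≈ 0.53 mA, V_DS ≈ 13 V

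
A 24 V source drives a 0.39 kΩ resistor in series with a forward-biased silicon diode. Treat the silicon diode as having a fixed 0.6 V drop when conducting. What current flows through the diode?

KVL around the loop: 24 = V_D + I·R = 0.6 + I × 0.39 kΩ.
So I = (24 − 0.6) / 0.39 kΩ = 23.4 / 0.39 = 60 mA.

I ≈ 60 mA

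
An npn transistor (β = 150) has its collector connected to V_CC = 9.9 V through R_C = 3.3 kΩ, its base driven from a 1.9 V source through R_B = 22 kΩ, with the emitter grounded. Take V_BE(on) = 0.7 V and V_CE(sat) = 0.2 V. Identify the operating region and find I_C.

Assume active: I_B = (1.9 − 0.7)/22 = 0.0545 mA, giving I_C = β·I_B = 8.18 mA.
But then V_CE = 9.9 − 8.18×3.3 = -17.1 V < V_CE(sat) = 0.2 V — impossible in the active region.
So the transistor is saturated. With V_CE = 0.2 V, I_C = (V_CC − 0.2)/R_C = 9.7/3.3 = 2.94 mA.
Check: β·I_B = 8.18 mA > I_C = 2.94 mA, confirming saturation.

saturation; I_C ≈ 2.9 mA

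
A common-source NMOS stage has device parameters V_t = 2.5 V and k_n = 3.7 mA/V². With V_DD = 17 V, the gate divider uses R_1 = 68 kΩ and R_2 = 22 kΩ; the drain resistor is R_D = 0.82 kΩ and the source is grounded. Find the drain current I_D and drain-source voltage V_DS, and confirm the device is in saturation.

V_G = V_DD·R_2/(R_1+R_2) = 17×22/90 = 4.16 V. With the source grounded, V_GS = V_G = 4.16 V.
Assume saturation: I_D = (k_n/2)(V_GS − V_t)² = (3.7/2)×(4.16 − 2.5)² = 1.85×1.66² = 5.07 mA.
V_DS = V_DD − I_D·R_D = 17 − 5.07×0.82 = 12.8 V.
Saturation requires V_DS ≥ V_GS − V_t = 1.66 V; 12.8 ≥ 1.66 ✓.

I_D ≈ 5.1 mA, V_DS ≈ 13 V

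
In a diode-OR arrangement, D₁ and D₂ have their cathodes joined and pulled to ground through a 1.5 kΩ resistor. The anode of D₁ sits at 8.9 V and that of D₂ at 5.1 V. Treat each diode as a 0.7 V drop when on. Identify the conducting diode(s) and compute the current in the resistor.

Assume both conduct. Then node N would need to be at both 8.9−0.7 = 8.2 V and 5.1−0.7 = 4.4 V, which is impossible.
Assume only D₁ conducts: V_N = 8.9 − 0.7 = 8.2 V, so I_R = 8.2/1.5 = 5.47 mA.
Check D₂: its anode-to-cathode voltage is 5.1 − 8.2 = -3.1 V < 0.7 V, so it is off. The assumption is consistent.

Only D₁ conducts; I_R ≈ 5.5 mA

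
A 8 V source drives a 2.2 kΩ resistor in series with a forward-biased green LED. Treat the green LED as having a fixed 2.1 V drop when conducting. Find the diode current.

I ≈ 2.7 mA

KVL around the loop: 8 = V_D + I·R = 2.1 + I × 2.2 kΩ.
So I = (8 − 2.1) / 2.2 kΩ = 5.9 / 2.2 = 2.68 mA.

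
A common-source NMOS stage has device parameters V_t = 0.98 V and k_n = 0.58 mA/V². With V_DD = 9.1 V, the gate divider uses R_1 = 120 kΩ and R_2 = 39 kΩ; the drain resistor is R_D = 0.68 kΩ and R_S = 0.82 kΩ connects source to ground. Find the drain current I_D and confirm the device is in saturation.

I_D ≈ 0.3 mA

V_G = V_DD·R_2/(R_1+R_2) = 9.1×39/159 = 2.23 V.
Assume saturation: I_D = (k_n/2)(V_GS − V_t)² with V_GS = V_G − I_D·R_S = 2.23 − 0.82·I_D.
Substituting gives 0.195·I_D² − 1.6·I_D + 0.455 = 0, with roots I_D = 0.296 or 7.89 mA.
The root I_D = 7.89 mA gives V_GS = -4.23 V ≤ V_t, so take I_D = 0.296 mA.
Then V_GS = 1.99 V and V_DS = V_DD − I_D(R_D+R_S) = 9.1 − 0.296×1.5 = 8.66 V.
Saturation requires V_DS ≥ V_GS − V_t = 1.01 V; 8.66 ≥ 1.01 ✓.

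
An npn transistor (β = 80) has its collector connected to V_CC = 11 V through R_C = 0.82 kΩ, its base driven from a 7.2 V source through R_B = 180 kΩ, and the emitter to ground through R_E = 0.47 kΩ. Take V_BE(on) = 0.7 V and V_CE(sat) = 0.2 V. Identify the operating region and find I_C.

active; I_C ≈ 2.4 mA

Assume active. Base-emitter loop: I_B = (V_BB − V_BE)/(R_B + (β+1)R_E) = (7.2 − 0.7)/(180 + 81×0.47) = 0.0298 mA.
I_C = β·I_B = 80×0.0298 = 2.38 mA.
V_CE = V_CC − I_C·R_C − I_E·R_E = 11 − 2.38×0.82 − 2.41×0.47 = 7.91 V > V_CE(sat), so the active-region assumption holds.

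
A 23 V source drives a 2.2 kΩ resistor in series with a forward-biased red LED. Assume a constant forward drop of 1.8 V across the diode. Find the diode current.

I ≈ 9.6 mA

KVL around the loop: 23 = V_D + I·R = 1.8 + I × 2.2 kΩ.
So I = (23 − 1.8) / 2.2 kΩ = 21.2 / 2.2 = 9.64 mA.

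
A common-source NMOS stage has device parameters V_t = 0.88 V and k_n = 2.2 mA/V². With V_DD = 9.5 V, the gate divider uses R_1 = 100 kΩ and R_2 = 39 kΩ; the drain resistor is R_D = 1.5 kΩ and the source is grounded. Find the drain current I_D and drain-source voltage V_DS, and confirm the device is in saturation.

V_G = V_DD·R_2/(R_1+R_2) = 9.5×39/139 = 2.67 V. With the source grounded, V_GS = V_G = 2.67 V.
Assume saturation: I_D = (k_n/2)(V_GS − V_t)² = (2.2/2)×(2.67 − 0.88)² = 1.1×1.79² = 3.51 mA.
V_DS = V_DD − I_D·R_D = 9.5 − 3.51×1.5 = 4.24 V.
Saturation requires V_DS ≥ V_GS − V_t = 1.79 V; 4.24 ≥ 1.79 ✓.

I_D ≈ 3.5 mA, V_DS ≈ 4.2 V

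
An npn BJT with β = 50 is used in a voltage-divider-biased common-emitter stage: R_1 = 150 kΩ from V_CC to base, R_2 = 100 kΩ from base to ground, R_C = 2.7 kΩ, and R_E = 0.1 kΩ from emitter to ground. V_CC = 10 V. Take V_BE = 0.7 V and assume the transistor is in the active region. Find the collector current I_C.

I_C ≈ 2.5 mA

Thevenize the base divider: V_Th = V_CC·R_2/(R_1+R_2) = 10×100/250 = 4 V, R_Th = R_1‖R_2 = 60 kΩ.
Base-emitter loop: V_Th = I_B·R_Th + V_BE + (β+1)I_B·R_E, so I_B = (4 − 0.7) / (60 + 51×0.1) = 0.0507 mA.
I_C = β·I_B = 50×0.0507 = 2.53 mA, and I_E = (β+1)I_B = 2.59 mA.
V_CE = V_CC − I_C·R_C − I_E·R_E = 10 − 2.53×2.7 − 2.59×0.1 = 2.9 V.
V_CE = 2.9 V > 0.2 V confirms active-region operation.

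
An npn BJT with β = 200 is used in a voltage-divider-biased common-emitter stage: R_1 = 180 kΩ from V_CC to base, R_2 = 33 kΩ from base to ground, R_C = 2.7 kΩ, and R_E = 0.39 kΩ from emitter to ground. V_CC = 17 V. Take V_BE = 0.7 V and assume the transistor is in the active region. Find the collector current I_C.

I_C ≈ 3.6 mA

Thevenize the base divider: V_Th = V_CC·R_2/(R_1+R_2) = 17×33/213 = 2.63 V, R_Th = R_1‖R_2 = 27.9 kΩ.
Base-emitter loop: V_Th = I_B·R_Th + V_BE + (β+1)I_B·R_E, so I_B = (2.63 − 0.7) / (27.9 + 201×0.39) = 0.0182 mA.
I_C = β·I_B = 200×0.0182 = 3.64 mA, and I_E = (β+1)I_B = 3.66 mA.
V_CE = V_CC − I_C·R_C − I_E·R_E = 17 − 3.64×2.7 − 3.66×0.39 = 5.75 V.
V_CE = 5.75 V > 0.2 V confirms active-region operation.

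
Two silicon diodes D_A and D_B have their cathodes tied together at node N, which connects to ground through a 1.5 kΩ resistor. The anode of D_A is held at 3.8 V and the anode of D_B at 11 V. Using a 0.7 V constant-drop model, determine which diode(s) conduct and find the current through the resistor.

Assume both conduct. Then node N would need to be at both 3.8−0.7 = 3.1 V and 11−0.7 = 10.3 V, which is impossible.
Assume only D_B conducts: V_N = 11 − 0.7 = 10.3 V, so I_R = 10.3/1.5 = 6.87 mA.
Check D_A: its anode-to-cathode voltage is 3.8 − 10.3 = -6.5 V < 0.7 V, so it is off. The assumption is consistent.

Only D_B conducts; I_R ≈ 6.9 mA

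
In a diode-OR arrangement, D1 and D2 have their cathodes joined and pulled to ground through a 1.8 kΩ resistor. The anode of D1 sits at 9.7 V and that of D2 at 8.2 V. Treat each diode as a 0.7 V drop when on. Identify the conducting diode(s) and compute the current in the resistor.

Assume both conduct. Then node N would need to be at both 9.7−0.7 = 9 V and 8.2−0.7 = 7.5 V, which is impossible.
Assume only D1 conducts: V_N = 9.7 − 0.7 = 9 V, so I_R = 9/1.8 = 5 mA.
Check D2: its anode-to-cathode voltage is 8.2 − 9 = -0.8 V < 0.7 V, so it is off. The assumption is consistent.

Only D1 conducts; I_R ≈ 5 mA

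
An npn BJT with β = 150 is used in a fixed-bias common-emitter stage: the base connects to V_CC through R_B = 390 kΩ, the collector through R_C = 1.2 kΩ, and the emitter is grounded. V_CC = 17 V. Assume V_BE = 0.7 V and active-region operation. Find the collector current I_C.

I_C ≈ 6.3 mA

Base loop: V_CC = I_B·R_B + V_BE, so I_B = (17 − 0.7)/390 kΩ = 0.0418 mA.
In the active region I_C = β·I_B = 150 × 0.0418 = 6.27 mA.
Collector loop: V_CE = V_CC − I_C·R_C = 17 − 6.27×1.2 = 9.48 V.
Since V_CE = 9.48 V > V_CE(sat) ≈ 0.2 V, the transistor is in the active region as assumed.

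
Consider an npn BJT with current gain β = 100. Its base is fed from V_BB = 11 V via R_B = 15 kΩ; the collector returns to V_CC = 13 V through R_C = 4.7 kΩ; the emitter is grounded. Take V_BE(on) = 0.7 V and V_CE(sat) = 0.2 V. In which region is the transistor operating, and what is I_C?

saturation; I_C ≈ 2.7 mA

Assume active: I_B = (11 − 0.7)/15 = 0.687 mA, giving I_C = β·I_B = 68.7 mA.
But then V_CE = 13 − 68.7×4.7 = -310 V < V_CE(sat) = 0.2 V — impossible in the active region.
So the transistor is saturated. With V_CE = 0.2 V, I_C = (V_CC − 0.2)/R_C = 12.8/4.7 = 2.72 mA.
Check: β·I_B = 68.7 mA > I_C = 2.72 mA, confirming saturation.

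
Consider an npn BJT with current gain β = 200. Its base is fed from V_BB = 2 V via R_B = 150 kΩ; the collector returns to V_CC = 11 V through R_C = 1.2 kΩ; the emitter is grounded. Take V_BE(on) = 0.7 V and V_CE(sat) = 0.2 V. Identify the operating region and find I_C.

Assume active. Base-emitter loop: I_B = (V_BB − V_BE)/R_B = (2 − 0.7)/150 = 0.00867 mA.
I_C = β·I_B = 200×0.00867 = 1.73 mA.
V_CE = V_CC − I_C·R_C = 11 − 1.73×1.2 = 8.92 V > V_CE(sat), so the active-region assumption holds.

active; I_C ≈ 1.7 mA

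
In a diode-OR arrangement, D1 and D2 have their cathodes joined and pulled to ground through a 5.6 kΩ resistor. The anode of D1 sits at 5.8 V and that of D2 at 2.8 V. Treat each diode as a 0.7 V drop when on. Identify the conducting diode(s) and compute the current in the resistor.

Assume both conduct. Then node N would need to be at both 5.8−0.7 = 5.1 V and 2.8−0.7 = 2.1 V, which is impossible.
Assume only D1 conducts: V_N = 5.8 − 0.7 = 5.1 V, so I_R = 5.1/5.6 = 0.911 mA.
Check D2: its anode-to-cathode voltage is 2.8 − 5.1 = -2.3 V < 0.7 V, so it is off. The assumption is consistent.

Only D1 conducts; I_R ≈ 0.91 mA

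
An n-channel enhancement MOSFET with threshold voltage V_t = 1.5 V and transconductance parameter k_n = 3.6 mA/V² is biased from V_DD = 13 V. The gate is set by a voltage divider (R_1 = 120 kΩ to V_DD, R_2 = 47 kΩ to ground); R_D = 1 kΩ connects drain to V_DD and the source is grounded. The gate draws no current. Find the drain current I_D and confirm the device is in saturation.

V_G = V_DD·R_2/(R_1+R_2) = 13×47/167 = 3.66 V. With the source grounded, V_GS = V_G = 3.66 V.
Assume saturation: I_D = (k_n/2)(V_GS − V_t)² = (3.6/2)×(3.66 − 1.5)² = 1.8×2.16² = 8.39 mA.
V_DS = V_DD − I_D·R_D = 13 − 8.39×1 = 4.61 V.
Saturation requires V_DS ≥ V_GS − V_t = 2.16 V; 4.61 ≥ 2.16 ✓.

I_D ≈ 8.4 mA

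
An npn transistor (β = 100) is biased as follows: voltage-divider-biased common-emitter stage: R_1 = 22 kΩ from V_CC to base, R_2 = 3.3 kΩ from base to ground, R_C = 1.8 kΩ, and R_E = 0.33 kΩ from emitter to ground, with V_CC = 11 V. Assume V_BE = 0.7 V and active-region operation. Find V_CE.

Thevenize the base divider: V_Th = V_CC·R_2/(R_1+R_2) = 11×3.3/25.3 = 1.43 V, R_Th = R_1‖R_2 = 2.87 kΩ.
Base-emitter loop: V_Th = I_B·R_Th + V_BE + (β+1)I_B·R_E, so I_B = (1.43 − 0.7) / (2.87 + 101×0.33) = 0.0203 mA.
I_C = β·I_B = 100×0.0203 = 2.03 mA, and I_E = (β+1)I_B = 2.05 mA.
V_CE = V_CC − I_C·R_C − I_E·R_E = 11 − 2.03×1.8 − 2.05×0.33 = 6.67 V.
V_CE = 6.67 V > 0.2 V confirms active-region operation.

V_CE ≈ 6.7 V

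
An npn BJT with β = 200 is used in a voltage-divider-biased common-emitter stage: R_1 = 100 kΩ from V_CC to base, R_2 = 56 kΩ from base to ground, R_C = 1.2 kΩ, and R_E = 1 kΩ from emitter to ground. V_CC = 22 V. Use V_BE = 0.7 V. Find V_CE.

V_CE ≈ 8.6 V

Thevenize the base divider: V_Th = V_CC·R_2/(R_1+R_2) = 22×56/156 = 7.9 V, R_Th = R_1‖R_2 = 35.9 kΩ.
Base-emitter loop: V_Th = I_B·R_Th + V_BE + (β+1)I_B·R_E, so I_B = (7.9 − 0.7) / (35.9 + 201×1) = 0.0304 mA.
I_C = β·I_B = 200×0.0304 = 6.08 mA, and I_E = (β+1)I_B = 6.11 mA.
V_CE = V_CC − I_C·R_C − I_E·R_E = 22 − 6.08×1.2 − 6.11×1 = 8.6 V.
V_CE = 8.6 V > 0.2 V confirms active-region operation.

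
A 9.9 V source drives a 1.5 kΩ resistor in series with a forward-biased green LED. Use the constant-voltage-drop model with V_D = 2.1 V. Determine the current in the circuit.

KVL around the loop: 9.9 = V_D + I·R = 2.1 + I × 1.5 kΩ.
So I = (9.9 − 2.1) / 1.5 kΩ = 7.8 / 1.5 = 5.2 mA.

I ≈ 5.2 mA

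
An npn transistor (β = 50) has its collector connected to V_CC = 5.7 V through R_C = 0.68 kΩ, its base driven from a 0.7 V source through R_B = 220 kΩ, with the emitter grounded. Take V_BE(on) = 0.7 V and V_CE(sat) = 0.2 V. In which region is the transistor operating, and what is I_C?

V_BB = 0.7 V ≤ V_BE(on) = 0.7 V, so the base-emitter junction is not forward biased.
The transistor is in cutoff: I_B = I_C = 0.

cutoff; I_C ≈ 0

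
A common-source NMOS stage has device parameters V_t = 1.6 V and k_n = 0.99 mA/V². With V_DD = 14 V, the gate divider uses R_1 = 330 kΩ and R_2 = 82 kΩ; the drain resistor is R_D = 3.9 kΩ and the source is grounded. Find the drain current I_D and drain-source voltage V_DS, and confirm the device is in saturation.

I_D ≈ 0.7 mA, V_DS ≈ 11 V

V_G = V_DD·R_2/(R_1+R_2) = 14×82/412 = 2.79 V. With the source grounded, V_GS = V_G = 2.79 V.
Assume saturation: I_D = (k_n/2)(V_GS − V_t)² = (0.99/2)×(2.79 − 1.6)² = 0.495×1.19² = 0.697 mA.
V_DS = V_DD − I_D·R_D = 14 − 0.697×3.9 = 11.3 V.
Saturation requires V_DS ≥ V_GS − V_t = 1.19 V; 11.3 ≥ 1.19 ✓.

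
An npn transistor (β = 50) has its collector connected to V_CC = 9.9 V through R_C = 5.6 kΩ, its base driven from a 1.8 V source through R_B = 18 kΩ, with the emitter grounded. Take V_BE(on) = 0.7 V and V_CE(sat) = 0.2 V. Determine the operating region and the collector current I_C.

Assume active: I_B = (1.8 − 0.7)/18 = 0.0611 mA, giving I_C = β·I_B = 3.06 mA.
But then V_CE = 9.9 − 3.06×5.6 = -7.21 V < V_CE(sat) = 0.2 V — impossible in the active region.
So the transistor is saturated. With V_CE = 0.2 V, I_C = (V_CC − 0.2)/R_C = 9.7/5.6 = 1.73 mA.
Check: β·I_B = 3.06 mA > I_C = 1.73 mA, confirming saturation.

saturation; I_C ≈ 1.7 mA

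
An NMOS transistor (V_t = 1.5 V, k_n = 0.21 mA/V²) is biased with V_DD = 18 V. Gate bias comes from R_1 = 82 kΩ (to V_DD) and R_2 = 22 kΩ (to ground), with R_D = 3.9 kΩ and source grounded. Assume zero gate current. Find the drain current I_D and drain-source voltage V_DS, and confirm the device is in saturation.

I_D ≈ 0.56 mA, V_DS ≈ 16 V

V_G = V_DD·R_2/(R_1+R_2) = 18×22/104 = 3.81 V. With the source grounded, V_GS = V_G = 3.81 V.
Assume saturation: I_D = (k_n/2)(V_GS − V_t)² = (0.21/2)×(3.81 − 1.5)² = 0.105×2.31² = 0.559 mA.
V_DS = V_DD − I_D·R_D = 18 − 0.559×3.9 = 15.8 V.
Saturation requires V_DS ≥ V_GS − V_t = 2.31 V; 15.8 ≥ 2.31 ✓.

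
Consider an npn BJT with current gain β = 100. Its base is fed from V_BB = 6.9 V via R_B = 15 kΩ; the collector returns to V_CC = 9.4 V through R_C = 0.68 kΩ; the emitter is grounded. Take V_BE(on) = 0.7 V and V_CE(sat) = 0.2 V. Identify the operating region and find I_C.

saturation; I_C ≈ 14 mA

Assume active: I_B = (6.9 − 0.7)/15 = 0.413 mA, giving I_C = β·I_B = 41.3 mA.
But then V_CE = 9.4 − 41.3×0.68 = -18.7 V < V_CE(sat) = 0.2 V — impossible in the active region.
So the transistor is saturated. With V_CE = 0.2 V, I_C = (V_CC − 0.2)/R_C = 9.2/0.68 = 13.5 mA.
Check: β·I_B = 41.3 mA > I_C = 13.5 mA, confirming saturation.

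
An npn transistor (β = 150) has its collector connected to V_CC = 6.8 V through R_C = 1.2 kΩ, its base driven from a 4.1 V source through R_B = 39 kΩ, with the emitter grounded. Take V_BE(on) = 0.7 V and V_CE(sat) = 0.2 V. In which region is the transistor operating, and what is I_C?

Assume active: I_B = (4.1 − 0.7)/39 = 0.0872 mA, giving I_C = β·I_B = 13.1 mA.
But then V_CE = 6.8 − 13.1×1.2 = -8.89 V < V_CE(sat) = 0.2 V — impossible in the active region.
So the transistor is saturated. With V_CE = 0.2 V, I_C = (V_CC − 0.2)/R_C = 6.6/1.2 = 5.5 mA.
Check: β·I_B = 13.1 mA > I_C = 5.5 mA, confirming saturation.

saturation; I_C ≈ 5.5 mA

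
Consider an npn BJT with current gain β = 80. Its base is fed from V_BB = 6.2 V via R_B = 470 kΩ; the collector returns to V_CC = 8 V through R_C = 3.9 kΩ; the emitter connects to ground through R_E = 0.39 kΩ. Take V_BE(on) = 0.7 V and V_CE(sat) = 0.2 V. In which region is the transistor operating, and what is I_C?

active; I_C ≈ 0.88 mA

Assume active. Base-emitter loop: I_B = (V_BB − V_BE)/(R_B + (β+1)R_E) = (6.2 − 0.7)/(470 + 81×0.39) = 0.011 mA.
I_C = β·I_B = 80×0.011 = 0.877 mA.
V_CE = V_CC − I_C·R_C − I_E·R_E = 8 − 0.877×3.9 − 0.888×0.39 = 4.23 V > V_CE(sat), so the active-region assumption holds.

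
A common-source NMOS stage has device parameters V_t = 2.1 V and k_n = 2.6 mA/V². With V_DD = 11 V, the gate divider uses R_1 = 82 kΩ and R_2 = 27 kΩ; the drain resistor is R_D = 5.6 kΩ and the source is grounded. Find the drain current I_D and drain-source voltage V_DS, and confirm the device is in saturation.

I_D ≈ 0.51 mA, V_DS ≈ 8.2 V

V_G = V_DD·R_2/(R_1+R_2) = 11×27/109 = 2.72 V. With the source grounded, V_GS = V_G = 2.72 V.
Assume saturation: I_D = (k_n/2)(V_GS − V_t)² = (2.6/2)×(2.72 − 2.1)² = 1.3×0.625² = 0.507 mA.
V_DS = V_DD − I_D·R_D = 11 − 0.507×5.6 = 8.16 V.
Saturation requires V_DS ≥ V_GS − V_t = 0.625 V; 8.16 ≥ 0.625 ✓.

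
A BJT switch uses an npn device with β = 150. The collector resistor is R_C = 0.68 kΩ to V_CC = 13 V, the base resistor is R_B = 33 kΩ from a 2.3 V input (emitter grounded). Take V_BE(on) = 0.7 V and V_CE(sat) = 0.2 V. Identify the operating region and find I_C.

active; I_C ≈ 7.3 mA

Assume active. Base-emitter loop: I_B = (V_BB − V_BE)/R_B = (2.3 − 0.7)/33 = 0.0485 mA.
I_C = β·I_B = 150×0.0485 = 7.27 mA.
V_CE = V_CC − I_C·R_C = 13 − 7.27×0.68 = 8.05 V > V_CE(sat), so the active-region assumption holds.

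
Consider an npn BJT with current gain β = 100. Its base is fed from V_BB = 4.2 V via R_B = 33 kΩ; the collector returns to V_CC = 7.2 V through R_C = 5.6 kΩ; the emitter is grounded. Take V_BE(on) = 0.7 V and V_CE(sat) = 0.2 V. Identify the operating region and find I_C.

Assume active: I_B = (4.2 − 0.7)/33 = 0.106 mA, giving I_C = β·I_B = 10.6 mA.
But then V_CE = 7.2 − 10.6×5.6 = -52.2 V < V_CE(sat) = 0.2 V — impossible in the active region.
So the transistor is saturated. With V_CE = 0.2 V, I_C = (V_CC − 0.2)/R_C = 7/5.6 = 1.25 mA.
Check: β·I_B = 10.6 mA > I_C = 1.25 mA, confirming saturation.

saturation; I_C ≈ 1.2 mA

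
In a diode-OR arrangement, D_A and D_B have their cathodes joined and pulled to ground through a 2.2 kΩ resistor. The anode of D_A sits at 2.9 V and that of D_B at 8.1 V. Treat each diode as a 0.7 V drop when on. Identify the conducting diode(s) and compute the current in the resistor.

Assume both conduct. Then node N would need to be at both 2.9−0.7 = 2.2 V and 8.1−0.7 = 7.4 V, which is impossible.
Assume only D_B conducts: V_N = 8.1 − 0.7 = 7.4 V, so I_R = 7.4/2.2 = 3.36 mA.
Check D_A: its anode-to-cathode voltage is 2.9 − 7.4 = -4.5 V < 0.7 V, so it is off. The assumption is consistent.

Only D_B conducts; I_R ≈ 3.4 mA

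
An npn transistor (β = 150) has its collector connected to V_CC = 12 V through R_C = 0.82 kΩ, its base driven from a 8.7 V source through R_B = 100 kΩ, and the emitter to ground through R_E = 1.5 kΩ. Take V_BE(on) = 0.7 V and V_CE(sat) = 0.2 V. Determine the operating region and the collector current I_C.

Assume active. Base-emitter loop: I_B = (V_BB − V_BE)/(R_B + (β+1)R_E) = (8.7 − 0.7)/(100 + 151×1.5) = 0.0245 mA.
I_C = β·I_B = 150×0.0245 = 3.68 mA.
V_CE = V_CC − I_C·R_C − I_E·R_E = 12 − 3.68×0.82 − 3.7×1.5 = 3.44 V > V_CE(sat), so the active-region assumption holds.

active; I_C ≈ 3.7 mA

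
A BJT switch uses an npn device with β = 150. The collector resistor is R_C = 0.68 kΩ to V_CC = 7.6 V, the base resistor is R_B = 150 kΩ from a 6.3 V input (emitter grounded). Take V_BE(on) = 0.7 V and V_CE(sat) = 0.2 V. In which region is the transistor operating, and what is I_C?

Assume active. Base-emitter loop: I_B = (V_BB − V_BE)/R_B = (6.3 − 0.7)/150 = 0.0373 mA.
I_C = β·I_B = 150×0.0373 = 5.6 mA.
V_CE = V_CC − I_C·R_C = 7.6 − 5.6×0.68 = 3.79 V > V_CE(sat), so the active-region assumption holds.

active; I_C ≈ 5.6 mA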